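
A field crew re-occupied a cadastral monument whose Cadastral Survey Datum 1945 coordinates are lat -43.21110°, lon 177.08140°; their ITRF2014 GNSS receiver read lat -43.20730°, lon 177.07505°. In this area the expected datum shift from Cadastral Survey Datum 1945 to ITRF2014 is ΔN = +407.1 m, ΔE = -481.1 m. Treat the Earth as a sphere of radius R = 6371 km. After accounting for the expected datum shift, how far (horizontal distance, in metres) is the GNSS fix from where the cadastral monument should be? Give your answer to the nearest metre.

Observed coordinate differences: Δφ = +0.00380°, Δλ = -0.00635°.
Converting to metres (1° lat = 111195 m, cos φ = 0.728836): observed ΔN = 422.5 m, observed ΔE = -514.6 m.
Subtracting the expected shift leaves a residual of 422.5 − (407.1) = 15.4 m north and -514.6 − (-481.1) = -33.5 m east.
Residual distance = √(15.4² + (-33.5)²) = 36.9 m.

37 m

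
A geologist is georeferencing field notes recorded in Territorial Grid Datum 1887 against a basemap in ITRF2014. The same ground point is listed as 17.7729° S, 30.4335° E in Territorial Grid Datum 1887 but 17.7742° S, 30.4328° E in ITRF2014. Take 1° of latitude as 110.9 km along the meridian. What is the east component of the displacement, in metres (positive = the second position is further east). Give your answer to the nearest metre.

Δφ = -17.7742° − -17.7729° = -0.0013°; Δλ = 30.4328° − 30.4335° = -0.0007°.
ΔN = Δφ × 110900 = -144.2 m; ΔE = Δλ × 110900 × cos(-17.7729°) = -0.0007 × 110900 × 0.952274 = -73.9 m.

ΔE = -74 m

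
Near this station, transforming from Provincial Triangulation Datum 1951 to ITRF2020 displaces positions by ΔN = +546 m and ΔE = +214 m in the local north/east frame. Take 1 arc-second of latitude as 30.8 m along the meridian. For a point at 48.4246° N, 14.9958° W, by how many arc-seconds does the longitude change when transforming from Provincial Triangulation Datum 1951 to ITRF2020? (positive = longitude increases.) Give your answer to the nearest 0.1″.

At latitude 48.4246°, cos φ = 0.663605.
1″ of longitude at this latitude = 30.80 × cos φ = 20.4390 m, so Δλ = 214.0 / 20.4390 = 10.470″.

Δλ = 10.5″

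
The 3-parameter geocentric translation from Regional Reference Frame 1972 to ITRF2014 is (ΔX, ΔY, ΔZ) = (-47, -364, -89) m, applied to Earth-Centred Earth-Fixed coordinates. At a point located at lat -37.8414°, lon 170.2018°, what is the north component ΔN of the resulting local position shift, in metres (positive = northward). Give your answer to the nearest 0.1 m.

ΔN = -79.9 m

The local north axis is (−sin φ cos λ, −sin φ sin λ, cos φ), giving ΔN = 28.413 − 38.002 − 70.284 = -79.87 m.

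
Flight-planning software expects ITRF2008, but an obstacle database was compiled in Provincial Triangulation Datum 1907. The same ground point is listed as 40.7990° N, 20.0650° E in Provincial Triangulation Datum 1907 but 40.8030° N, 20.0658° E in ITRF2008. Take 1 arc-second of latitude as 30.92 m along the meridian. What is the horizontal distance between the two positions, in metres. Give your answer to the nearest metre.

450 m

Δφ = 40.8030° − 40.7990° = +0.0040°; Δλ = 20.0658° − 20.0650° = +0.0008°.
1° of latitude = 3600 × 30.92 = 111312 m.
ΔN = Δφ × 111312 = 445.2 m; ΔE = Δλ × 111312 × cos(40.7990°) = +0.0008 × 111312 × 0.757006 = 67.4 m.
Distance = √(ΔE² + ΔN²) = √(67.4² + 445.2²) = 450.3 m.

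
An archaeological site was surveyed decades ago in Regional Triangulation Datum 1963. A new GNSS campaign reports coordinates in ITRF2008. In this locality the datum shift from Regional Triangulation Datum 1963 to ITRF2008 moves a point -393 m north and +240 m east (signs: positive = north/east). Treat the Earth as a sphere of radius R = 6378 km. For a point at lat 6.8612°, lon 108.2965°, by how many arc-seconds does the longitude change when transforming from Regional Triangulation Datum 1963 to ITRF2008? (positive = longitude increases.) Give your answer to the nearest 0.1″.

Δλ = 7.8″

At latitude 6.8612°, cos φ = 0.992838.
One radian of longitude at latitude φ spans R cos φ, so Δλ = ΔE / (R cos φ) = 240.0 / (6378000 × 0.992838) = 3.7901e-05 rad = 7.818″.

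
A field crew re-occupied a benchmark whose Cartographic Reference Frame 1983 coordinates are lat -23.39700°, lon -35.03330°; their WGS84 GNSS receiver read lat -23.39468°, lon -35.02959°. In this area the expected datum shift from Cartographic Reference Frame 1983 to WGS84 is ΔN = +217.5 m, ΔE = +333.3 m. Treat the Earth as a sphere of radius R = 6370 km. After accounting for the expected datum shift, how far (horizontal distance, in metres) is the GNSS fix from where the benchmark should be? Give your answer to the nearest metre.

Observed coordinate differences: Δφ = +0.00232°, Δλ = +0.00371°.
Converting to metres (1° lat = 111177 m, cos φ = 0.917775): observed ΔN = 257.9 m, observed ΔE = 378.6 m.
Subtracting the expected shift leaves a residual of 257.9 − (217.5) = 40.4 m north and 378.6 − (333.3) = 45.3 m east.
Residual distance = √(40.4² + 45.3²) = 60.7 m.

61 m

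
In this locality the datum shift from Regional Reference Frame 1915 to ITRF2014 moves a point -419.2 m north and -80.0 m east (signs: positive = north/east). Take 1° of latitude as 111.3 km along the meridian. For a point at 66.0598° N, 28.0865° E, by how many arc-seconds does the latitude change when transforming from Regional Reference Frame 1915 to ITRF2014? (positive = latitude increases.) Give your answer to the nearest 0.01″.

Δφ = -13.56″

1° of latitude = 111.3 km, so Δφ = -419.2 / 111300 = -0.0037664° = -13.559″.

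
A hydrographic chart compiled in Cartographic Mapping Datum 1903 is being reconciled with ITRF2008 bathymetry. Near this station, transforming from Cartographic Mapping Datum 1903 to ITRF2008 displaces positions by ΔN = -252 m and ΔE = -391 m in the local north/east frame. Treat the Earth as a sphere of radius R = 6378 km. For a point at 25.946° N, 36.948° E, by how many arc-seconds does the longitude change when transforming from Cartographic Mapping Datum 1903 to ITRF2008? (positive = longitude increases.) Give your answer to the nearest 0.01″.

At latitude 25.946°, cos φ = 0.899207.
One radian of longitude at latitude φ spans R cos φ, so Δλ = ΔE / (R cos φ) = -391.0 / (6378000 × 0.899207) = -6.8176e-05 rad = -14.062″.

Δλ = -14.06″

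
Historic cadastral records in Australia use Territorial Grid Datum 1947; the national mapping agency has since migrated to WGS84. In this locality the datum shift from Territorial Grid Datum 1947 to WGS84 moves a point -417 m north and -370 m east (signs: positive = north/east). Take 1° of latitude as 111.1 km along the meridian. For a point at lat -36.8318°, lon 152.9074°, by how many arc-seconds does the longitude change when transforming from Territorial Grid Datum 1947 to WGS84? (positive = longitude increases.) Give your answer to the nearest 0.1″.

At latitude -36.8318°, cos φ = 0.800399.
1° of longitude at this latitude = 111.1 × cos φ = 88.92 km, so Δλ = -370.0 / 88924.3 = -0.0041608° = -14.979″.

Δλ = -15.0″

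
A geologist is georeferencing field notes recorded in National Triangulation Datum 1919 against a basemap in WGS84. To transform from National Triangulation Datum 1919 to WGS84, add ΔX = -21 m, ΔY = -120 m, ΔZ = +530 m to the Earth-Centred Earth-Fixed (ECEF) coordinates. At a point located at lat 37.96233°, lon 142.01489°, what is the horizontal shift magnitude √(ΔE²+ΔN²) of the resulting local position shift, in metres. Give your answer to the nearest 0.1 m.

465.7 m

The local east axis at (φ, λ) is (−sin λ, cos λ, 0), so ΔE = −sin(142.01489°)·(-21) + cos(142.01489°)·(-120) = 107.51 m.
The local north axis is (−sin φ cos λ, −sin φ sin λ, cos φ), giving ΔN = -10.182 + 45.431 + 417.860 = 453.11 m.
Horizontal magnitude = √(ΔE² + ΔN²) = √(107.51² + 453.11²) = 465.69 m.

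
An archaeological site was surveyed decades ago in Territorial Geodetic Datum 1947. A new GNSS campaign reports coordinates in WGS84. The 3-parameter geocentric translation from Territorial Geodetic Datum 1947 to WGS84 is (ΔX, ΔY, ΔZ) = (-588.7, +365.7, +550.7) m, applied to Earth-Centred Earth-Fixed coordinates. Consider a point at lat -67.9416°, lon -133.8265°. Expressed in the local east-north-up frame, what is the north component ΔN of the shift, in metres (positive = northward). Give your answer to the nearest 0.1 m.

ΔN = 340.1 m

At φ = -67.9416°, λ = -133.8265°: sin φ = -0.926802, cos φ = 0.375551, sin λ = -0.721440, cos λ = -0.692477.
ΔN = −sin φ cos λ·ΔX − sin φ sin λ·ΔY + cos φ·ΔZ = −(-0.926802)(-0.692477)(-588.7) − (-0.926802)(-0.721440)(365.7) + (0.375551)(550.7) = 340.12 m.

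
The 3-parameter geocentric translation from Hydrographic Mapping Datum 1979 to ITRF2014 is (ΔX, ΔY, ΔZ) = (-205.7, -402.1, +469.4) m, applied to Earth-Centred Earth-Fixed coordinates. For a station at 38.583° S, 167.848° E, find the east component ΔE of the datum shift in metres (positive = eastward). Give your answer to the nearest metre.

At φ = -38.583°, λ = 167.848°: sin φ = -0.623648, cos φ = 0.781706, sin λ = 0.210506, cos λ = -0.977593.
ΔE = −sin λ·ΔX + cos λ·ΔY = −(0.210506)·(-205.7) + (-0.977593)·(-402.1) = 436.39 m.

ΔE = 436 m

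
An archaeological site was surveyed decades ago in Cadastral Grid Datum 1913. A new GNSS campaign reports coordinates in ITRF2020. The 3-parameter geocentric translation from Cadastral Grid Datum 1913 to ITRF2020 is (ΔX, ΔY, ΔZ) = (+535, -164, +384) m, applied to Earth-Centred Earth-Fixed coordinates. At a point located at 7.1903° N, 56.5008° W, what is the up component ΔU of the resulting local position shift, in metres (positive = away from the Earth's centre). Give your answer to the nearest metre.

ΔU = 477 m

The local up (radial) axis is (cos φ cos λ, cos φ sin λ, sin φ), giving ΔU = 292.958 + 135.683 + 48.063 = 476.70 m.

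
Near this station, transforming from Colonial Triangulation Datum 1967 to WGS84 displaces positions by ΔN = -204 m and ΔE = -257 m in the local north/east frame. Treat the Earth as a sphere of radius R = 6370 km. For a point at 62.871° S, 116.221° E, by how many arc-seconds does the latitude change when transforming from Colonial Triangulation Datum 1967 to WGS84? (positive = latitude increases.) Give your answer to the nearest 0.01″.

On a sphere of radius R, 1 rad of latitude = R, so Δφ = ΔN / R = -204.0 / 6370000 = -3.2025e-05 rad = -6.606″.

Δφ = -6.61″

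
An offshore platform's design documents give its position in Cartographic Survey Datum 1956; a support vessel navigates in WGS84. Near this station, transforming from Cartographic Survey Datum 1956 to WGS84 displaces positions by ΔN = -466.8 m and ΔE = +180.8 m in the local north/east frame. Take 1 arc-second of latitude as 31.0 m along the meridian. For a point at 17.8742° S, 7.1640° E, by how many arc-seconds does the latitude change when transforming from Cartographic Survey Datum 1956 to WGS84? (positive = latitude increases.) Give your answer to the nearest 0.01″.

1″ of latitude = 31.00 m, so Δφ = -466.8 / 31.00 = -15.058″.

Δφ = -15.06″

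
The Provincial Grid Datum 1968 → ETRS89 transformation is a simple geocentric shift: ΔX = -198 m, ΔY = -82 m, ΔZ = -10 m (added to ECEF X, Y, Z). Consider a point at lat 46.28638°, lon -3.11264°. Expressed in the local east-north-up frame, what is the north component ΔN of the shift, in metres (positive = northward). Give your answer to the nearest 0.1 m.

At φ = 46.28638°, λ = -3.11264°: sin φ = 0.722803, cos φ = 0.691054, sin λ = -0.054299, cos λ = 0.998525.
ΔN = −sin φ cos λ·ΔX − sin φ sin λ·ΔY + cos φ·ΔZ = −(0.722803)(0.998525)(-198) − (0.722803)(-0.054299)(-82) + (0.691054)(-10) = 132.77 m.

ΔN = 132.8 m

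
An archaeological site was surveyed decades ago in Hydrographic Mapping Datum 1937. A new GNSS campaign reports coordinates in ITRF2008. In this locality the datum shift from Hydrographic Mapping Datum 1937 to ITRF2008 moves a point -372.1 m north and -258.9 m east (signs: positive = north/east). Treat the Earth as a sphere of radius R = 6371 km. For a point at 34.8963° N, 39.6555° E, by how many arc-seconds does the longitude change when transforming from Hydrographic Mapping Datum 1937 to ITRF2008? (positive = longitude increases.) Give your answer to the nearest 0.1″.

Δλ = -10.2″

At latitude 34.8963°, cos φ = 0.820189.
One radian of longitude at latitude φ spans R cos φ, so Δλ = ΔE / (R cos φ) = -258.9 / (6371000 × 0.820189) = -4.9546e-05 rad = -10.220″.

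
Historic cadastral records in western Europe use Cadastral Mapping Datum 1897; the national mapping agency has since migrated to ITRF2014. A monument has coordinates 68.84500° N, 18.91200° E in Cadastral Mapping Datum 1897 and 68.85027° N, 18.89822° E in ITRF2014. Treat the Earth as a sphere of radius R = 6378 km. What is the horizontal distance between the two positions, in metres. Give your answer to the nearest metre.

807 m

Δφ = 68.85027° − 68.84500° = +0.00527°; Δλ = 18.89822° − 18.91200° = -0.01378°.
1° along a meridian = πR/180 = 111317 m.
ΔN = Δφ × 111317 = 586.6 m; ΔE = Δλ × 111317 × cos(68.84500°) = -0.01378 × 111317 × 0.360892 = -553.6 m.
Distance = √(ΔE² + ΔN²) = √((-553.6)² + 586.6²) = 806.6 m.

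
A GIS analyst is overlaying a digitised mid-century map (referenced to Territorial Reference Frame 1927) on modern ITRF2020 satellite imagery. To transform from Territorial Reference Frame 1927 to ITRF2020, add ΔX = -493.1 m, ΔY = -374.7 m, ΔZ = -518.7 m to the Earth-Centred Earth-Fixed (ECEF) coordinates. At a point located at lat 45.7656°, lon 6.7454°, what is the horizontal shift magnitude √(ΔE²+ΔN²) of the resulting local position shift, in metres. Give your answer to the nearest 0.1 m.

The local east axis at (φ, λ) is (−sin λ, cos λ, 0), so ΔE = −sin(6.7454°)·(-493.1) + cos(6.7454°)·(-374.7) = -314.19 m.
The local north axis is (−sin φ cos λ, −sin φ sin λ, cos φ), giving ΔN = 350.857 + 31.534 − 361.843 = 20.55 m.
Horizontal magnitude = √(ΔE² + ΔN²) = √((-314.19)² + 20.55²) = 314.86 m.

314.9 m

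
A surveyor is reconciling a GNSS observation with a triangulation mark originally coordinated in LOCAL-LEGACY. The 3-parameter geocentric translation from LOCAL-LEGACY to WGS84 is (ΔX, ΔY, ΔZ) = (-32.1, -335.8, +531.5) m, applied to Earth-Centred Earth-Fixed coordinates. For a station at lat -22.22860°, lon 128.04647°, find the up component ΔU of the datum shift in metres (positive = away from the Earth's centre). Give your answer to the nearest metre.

ΔU = -428 m

At φ = -22.22860°, λ = 128.04647°: sin φ = -0.378303, cos φ = 0.925682, sin λ = 0.787511, cos λ = -0.616300.
ΔU = cos φ cos λ·ΔX + cos φ sin λ·ΔY + sin φ·ΔZ = (0.925682)(-0.616300)(-32.1) + (0.925682)(0.787511)(-335.8) + (-0.378303)(531.5) = -427.55 m.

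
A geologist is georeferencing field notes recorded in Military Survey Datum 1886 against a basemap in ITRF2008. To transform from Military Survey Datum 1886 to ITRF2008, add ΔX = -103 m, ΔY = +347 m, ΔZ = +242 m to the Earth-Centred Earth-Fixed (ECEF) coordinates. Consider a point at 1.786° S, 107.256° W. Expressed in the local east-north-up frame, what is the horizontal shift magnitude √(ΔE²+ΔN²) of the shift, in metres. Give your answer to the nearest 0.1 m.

The local east axis at (φ, λ) is (−sin λ, cos λ, 0), so ΔE = −sin(-107.256°)·(-103) + cos(-107.256°)·347 = -201.30 m.
The local north axis is (−sin φ cos λ, −sin φ sin λ, cos φ), giving ΔN = 0.952 − 10.328 + 241.882 = 232.51 m.
Horizontal magnitude = √(ΔE² + ΔN²) = √((-201.30)² + 232.51²) = 307.54 m.

307.5 m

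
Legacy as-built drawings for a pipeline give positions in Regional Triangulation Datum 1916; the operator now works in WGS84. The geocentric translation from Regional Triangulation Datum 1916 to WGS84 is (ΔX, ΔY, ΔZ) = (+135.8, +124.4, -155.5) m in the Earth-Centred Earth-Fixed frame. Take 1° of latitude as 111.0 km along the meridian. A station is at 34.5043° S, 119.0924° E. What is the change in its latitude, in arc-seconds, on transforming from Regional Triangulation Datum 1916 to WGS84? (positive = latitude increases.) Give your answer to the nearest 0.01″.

Δφ = -3.37″

sin φ = -0.566468, cos φ = 0.824084, sin λ = 0.873837, cos λ = -0.486219.
North component: ΔN = −sin φ cos λ·ΔX − sin φ sin λ·ΔY + cos φ·ΔZ = −(-0.566468)(-0.486219)(135.8) − (-0.566468)(0.873837)(124.4) + (0.824084)(-155.5) = -103.97 m.
1° of latitude spans 111000 m, so Δφ = -103.97 / 111000 × 3600 = -3.372″.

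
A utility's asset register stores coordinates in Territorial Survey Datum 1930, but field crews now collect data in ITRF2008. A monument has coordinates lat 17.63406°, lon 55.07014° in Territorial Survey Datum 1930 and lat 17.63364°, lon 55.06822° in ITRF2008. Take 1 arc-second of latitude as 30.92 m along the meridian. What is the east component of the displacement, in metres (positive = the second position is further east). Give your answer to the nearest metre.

Δφ = 17.63364° − 17.63406° = -0.00042°; Δλ = 55.06822° − 55.07014° = -0.00192°.
1° of latitude = 3600 × 30.92 = 111312 m.
ΔN = Δφ × 111312 = -46.8 m; ΔE = Δλ × 111312 × cos(17.63406°) = -0.00192 × 111312 × 0.953011 = -203.7 m.

ΔE = -204 m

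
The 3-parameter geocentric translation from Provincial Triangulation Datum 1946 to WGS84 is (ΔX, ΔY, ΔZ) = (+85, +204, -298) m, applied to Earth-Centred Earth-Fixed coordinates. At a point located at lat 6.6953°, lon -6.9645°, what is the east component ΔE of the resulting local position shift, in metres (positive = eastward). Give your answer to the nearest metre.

ΔE = 213 m

The local east axis at (φ, λ) is (−sin λ, cos λ, 0), so ΔE = −sin(-6.9645°)·85 + cos(-6.9645°)·204 = 212.80 m.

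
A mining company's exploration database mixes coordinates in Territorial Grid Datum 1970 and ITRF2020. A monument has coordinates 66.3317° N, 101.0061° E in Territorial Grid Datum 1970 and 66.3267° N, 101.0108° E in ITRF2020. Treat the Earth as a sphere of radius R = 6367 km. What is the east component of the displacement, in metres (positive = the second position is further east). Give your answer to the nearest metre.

ΔE = 210 m

Δφ = 66.3267° − 66.3317° = -0.0050°; Δλ = 101.0108° − 101.0061° = +0.0047°.
1° along a meridian = πR/180 = 111125 m.
ΔN = Δφ × 111125 = -555.6 m; ΔE = Δλ × 111125 × cos(66.3317°) = +0.0047 × 111125 × 0.401441 = 209.7 m.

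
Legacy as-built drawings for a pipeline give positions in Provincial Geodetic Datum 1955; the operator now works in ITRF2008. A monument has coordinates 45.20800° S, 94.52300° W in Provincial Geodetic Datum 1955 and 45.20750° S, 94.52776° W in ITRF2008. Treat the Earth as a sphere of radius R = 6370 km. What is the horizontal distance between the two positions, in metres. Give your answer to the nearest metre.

Δφ = -45.20750° − -45.20800° = +0.00050°; Δλ = -94.52776° − -94.52300° = -0.00476°.
1° along a meridian = πR/180 = 111177 m.
ΔN = Δφ × 111177 = 55.6 m; ΔE = Δλ × 111177 × cos(-45.20800°) = -0.00476 × 111177 × 0.704535 = -372.8 m.
Distance = √(ΔE² + ΔN²) = √((-372.8)² + 55.6²) = 377.0 m.

377 m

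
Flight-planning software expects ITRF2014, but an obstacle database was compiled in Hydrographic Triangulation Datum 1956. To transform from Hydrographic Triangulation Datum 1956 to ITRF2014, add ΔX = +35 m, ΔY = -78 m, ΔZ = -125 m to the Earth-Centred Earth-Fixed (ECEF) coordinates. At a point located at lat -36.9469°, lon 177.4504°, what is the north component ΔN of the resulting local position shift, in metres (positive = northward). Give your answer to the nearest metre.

ΔN = -123 m

The local north axis is (−sin φ cos λ, −sin φ sin λ, cos φ), giving ΔN = -21.017 − 2.086 − 99.899 = -123.00 m.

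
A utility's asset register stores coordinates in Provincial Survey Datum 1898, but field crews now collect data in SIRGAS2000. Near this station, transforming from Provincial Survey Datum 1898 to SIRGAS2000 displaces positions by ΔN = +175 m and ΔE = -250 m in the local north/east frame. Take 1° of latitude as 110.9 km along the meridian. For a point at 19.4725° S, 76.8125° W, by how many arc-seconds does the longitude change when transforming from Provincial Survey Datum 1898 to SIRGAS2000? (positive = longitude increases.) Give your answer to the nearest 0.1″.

At latitude -19.4725°, cos φ = 0.942802.
1° of longitude at this latitude = 110.9 × cos φ = 104.56 km, so Δλ = -250.0 / 104556.7 = -0.0023910° = -8.608″.

Δλ = -8.6″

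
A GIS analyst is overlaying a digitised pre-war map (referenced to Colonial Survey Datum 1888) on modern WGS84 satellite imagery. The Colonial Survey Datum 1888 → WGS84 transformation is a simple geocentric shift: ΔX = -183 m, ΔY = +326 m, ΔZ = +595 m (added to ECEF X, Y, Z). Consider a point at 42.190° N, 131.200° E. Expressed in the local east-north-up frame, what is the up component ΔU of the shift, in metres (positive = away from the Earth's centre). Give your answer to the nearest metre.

ΔU = 671 m

At φ = 42.190°, λ = 131.200°: sin φ = 0.671591, cos φ = 0.740922, sin λ = 0.752415, cos λ = -0.658689.
ΔU = cos φ cos λ·ΔX + cos φ sin λ·ΔY + sin φ·ΔZ = (0.740922)(-0.658689)(-183) + (0.740922)(0.752415)(326) + (0.671591)(595) = 670.65 m.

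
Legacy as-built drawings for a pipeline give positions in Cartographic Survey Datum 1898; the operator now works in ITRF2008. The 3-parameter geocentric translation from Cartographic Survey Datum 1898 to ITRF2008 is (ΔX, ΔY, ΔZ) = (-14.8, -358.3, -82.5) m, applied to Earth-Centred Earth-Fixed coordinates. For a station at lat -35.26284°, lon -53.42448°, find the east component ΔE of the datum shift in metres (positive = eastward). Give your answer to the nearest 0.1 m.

ΔE = -225.4 m

The local east axis at (φ, λ) is (−sin λ, cos λ, 0), so ΔE = −sin(-53.42448°)·(-14.8) + cos(-53.42448°)·(-358.3) = -225.39 m.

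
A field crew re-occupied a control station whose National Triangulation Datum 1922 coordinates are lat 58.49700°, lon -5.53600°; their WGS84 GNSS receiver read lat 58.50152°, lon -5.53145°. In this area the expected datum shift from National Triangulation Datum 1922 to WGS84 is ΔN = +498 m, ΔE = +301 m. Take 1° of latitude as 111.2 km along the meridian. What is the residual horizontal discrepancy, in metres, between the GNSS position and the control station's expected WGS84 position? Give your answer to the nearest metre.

37 m

Observed coordinate differences: Δφ = +0.00452°, Δλ = +0.00455°.
Converting to metres (1° lat = 111200 m, cos φ = 0.522543): observed ΔN = 502.6 m, observed ΔE = 264.4 m.
Subtracting the expected shift leaves a residual of 502.6 − (498) = 4.6 m north and 264.4 − (301) = -36.6 m east.
Residual distance = √(4.6² + (-36.6)²) = 36.9 m.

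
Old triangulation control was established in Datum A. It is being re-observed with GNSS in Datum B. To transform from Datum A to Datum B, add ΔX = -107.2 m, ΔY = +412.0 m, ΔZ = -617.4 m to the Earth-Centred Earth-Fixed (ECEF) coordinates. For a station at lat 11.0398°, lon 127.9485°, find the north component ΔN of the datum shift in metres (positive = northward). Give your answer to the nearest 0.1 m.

ΔN = -680.8 m

The local north axis is (−sin φ cos λ, −sin φ sin λ, cos φ), giving ΔN = -12.624 − 62.213 − 605.975 = -680.81 m.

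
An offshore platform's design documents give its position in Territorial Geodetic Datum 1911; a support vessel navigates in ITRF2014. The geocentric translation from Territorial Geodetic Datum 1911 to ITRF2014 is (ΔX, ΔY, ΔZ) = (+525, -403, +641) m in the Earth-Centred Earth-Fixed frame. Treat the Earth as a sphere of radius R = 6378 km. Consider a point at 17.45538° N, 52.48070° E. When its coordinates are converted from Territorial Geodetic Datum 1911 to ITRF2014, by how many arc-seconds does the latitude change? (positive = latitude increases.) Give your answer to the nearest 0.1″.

Δφ = 19.8″

sin φ = 0.299963, cos φ = 0.953951, sin λ = 0.793148, cos λ = 0.609029.
North component: ΔN = −sin φ cos λ·ΔX − sin φ sin λ·ΔY + cos φ·ΔZ = −(0.299963)(0.609029)(525) − (0.299963)(0.793148)(-403) + (0.953951)(641) = 611.45 m.
1° of latitude spans πR/180 = 111317 m, so Δφ = 611.45 / 111317 × 3600 = 19.774″.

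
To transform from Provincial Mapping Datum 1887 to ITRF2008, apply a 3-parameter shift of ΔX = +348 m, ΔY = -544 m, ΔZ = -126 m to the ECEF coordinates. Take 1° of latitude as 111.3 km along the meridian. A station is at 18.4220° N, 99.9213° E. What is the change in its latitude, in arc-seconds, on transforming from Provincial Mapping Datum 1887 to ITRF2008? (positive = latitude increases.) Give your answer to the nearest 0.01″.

Δφ = 2.22″

sin φ = 0.316013, cos φ = 0.948755, sin λ = 0.985045, cos λ = -0.172295.
North component: ΔN = −sin φ cos λ·ΔX − sin φ sin λ·ΔY + cos φ·ΔZ = −(0.316013)(-0.172295)(348) − (0.316013)(0.985045)(-544) + (0.948755)(-126) = 68.75 m.
1° of latitude spans 111300 m, so Δφ = 68.75 / 111300 × 3600 = 2.224″.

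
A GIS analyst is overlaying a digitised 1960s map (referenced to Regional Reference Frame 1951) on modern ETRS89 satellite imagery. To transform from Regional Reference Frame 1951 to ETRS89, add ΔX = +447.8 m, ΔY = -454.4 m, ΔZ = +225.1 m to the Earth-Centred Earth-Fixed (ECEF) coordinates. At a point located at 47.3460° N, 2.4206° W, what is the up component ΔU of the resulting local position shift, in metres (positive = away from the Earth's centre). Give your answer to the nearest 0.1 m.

At φ = 47.3460°, λ = -2.4206°: sin φ = 0.735459, cos φ = 0.677569, sin λ = -0.042235, cos λ = 0.999108.
ΔU = cos φ cos λ·ΔX + cos φ sin λ·ΔY + sin φ·ΔZ = (0.677569)(0.999108)(447.8) + (0.677569)(-0.042235)(-454.4) + (0.735459)(225.1) = 481.70 m.

ΔU = 481.7 m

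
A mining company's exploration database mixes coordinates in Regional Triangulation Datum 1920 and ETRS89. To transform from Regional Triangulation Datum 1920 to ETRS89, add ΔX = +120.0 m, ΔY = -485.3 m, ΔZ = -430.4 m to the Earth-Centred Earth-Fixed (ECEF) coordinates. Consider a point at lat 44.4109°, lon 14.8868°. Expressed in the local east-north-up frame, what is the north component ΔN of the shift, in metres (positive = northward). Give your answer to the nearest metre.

ΔN = -301 m

The local north axis is (−sin φ cos λ, −sin φ sin λ, cos φ), giving ΔN = -81.157 + 87.250 − 307.452 = -301.36 m.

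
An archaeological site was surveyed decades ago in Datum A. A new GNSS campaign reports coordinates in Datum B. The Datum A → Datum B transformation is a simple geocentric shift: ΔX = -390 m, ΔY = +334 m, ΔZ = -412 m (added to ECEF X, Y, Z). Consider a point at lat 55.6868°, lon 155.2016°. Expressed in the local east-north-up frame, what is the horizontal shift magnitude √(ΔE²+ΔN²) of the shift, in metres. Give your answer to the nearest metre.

655 m

At φ = 55.6868°, λ = 155.2016°: sin φ = 0.825968, cos φ = 0.563716, sin λ = 0.419427, cos λ = -0.907789.
ΔE = −sin λ·ΔX + cos λ·ΔY = −(0.419427)·(-390) + (-0.907789)·(334) = -139.63 m.
ΔN = −sin φ cos λ·ΔX − sin φ sin λ·ΔY + cos φ·ΔZ = −(0.825968)(-0.907789)(-390) − (0.825968)(0.419427)(334) + (0.563716)(-412) = -640.38 m.
Horizontal magnitude = √(ΔE² + ΔN²) = √((-139.63)² + (-640.38)²) = 655.43 m.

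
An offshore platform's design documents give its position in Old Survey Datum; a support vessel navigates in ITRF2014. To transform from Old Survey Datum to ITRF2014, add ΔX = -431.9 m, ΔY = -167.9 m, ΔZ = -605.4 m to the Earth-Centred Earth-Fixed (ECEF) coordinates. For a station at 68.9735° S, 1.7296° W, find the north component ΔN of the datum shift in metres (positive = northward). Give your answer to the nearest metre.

At φ = -68.9735°, λ = -1.7296°: sin φ = -0.933415, cos φ = 0.358800, sin λ = -0.030183, cos λ = 0.999544.
ΔN = −sin φ cos λ·ΔX − sin φ sin λ·ΔY + cos φ·ΔZ = −(-0.933415)(0.999544)(-431.9) − (-0.933415)(-0.030183)(-167.9) + (0.358800)(-605.4) = -615.45 m.

ΔN = -615 m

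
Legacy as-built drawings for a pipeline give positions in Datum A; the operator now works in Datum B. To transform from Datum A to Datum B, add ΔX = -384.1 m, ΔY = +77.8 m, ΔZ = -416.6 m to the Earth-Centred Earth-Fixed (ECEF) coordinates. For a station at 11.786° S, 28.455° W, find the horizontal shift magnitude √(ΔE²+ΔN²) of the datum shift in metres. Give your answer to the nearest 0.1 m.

497.7 m

The local east axis at (φ, λ) is (−sin λ, cos λ, 0), so ΔE = −sin(-28.455°)·(-384.1) + cos(-28.455°)·77.8 = -114.61 m.
The local north axis is (−sin φ cos λ, −sin φ sin λ, cos φ), giving ΔN = -68.977 − 7.572 − 407.817 = -484.37 m.
Horizontal magnitude = √(ΔE² + ΔN²) = √((-114.61)² + (-484.37)²) = 497.74 m.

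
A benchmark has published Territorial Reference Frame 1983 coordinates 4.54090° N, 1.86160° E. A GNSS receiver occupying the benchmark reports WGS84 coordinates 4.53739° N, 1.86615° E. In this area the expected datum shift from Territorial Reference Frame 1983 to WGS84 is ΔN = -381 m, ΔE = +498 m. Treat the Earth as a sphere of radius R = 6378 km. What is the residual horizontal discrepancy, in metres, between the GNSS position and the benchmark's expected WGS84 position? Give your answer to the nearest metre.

12 m

Observed coordinate differences: Δφ = -0.00351°, Δλ = +0.00455°.
Converting to metres (1° lat = 111317 m, cos φ = 0.996861): observed ΔN = -390.7 m, observed ΔE = 504.9 m.
Subtracting the expected shift leaves a residual of -390.7 − (-381) = -9.7 m north and 504.9 − (498) = 6.9 m east.
Residual distance = √((-9.7)² + 6.9²) = 11.9 m.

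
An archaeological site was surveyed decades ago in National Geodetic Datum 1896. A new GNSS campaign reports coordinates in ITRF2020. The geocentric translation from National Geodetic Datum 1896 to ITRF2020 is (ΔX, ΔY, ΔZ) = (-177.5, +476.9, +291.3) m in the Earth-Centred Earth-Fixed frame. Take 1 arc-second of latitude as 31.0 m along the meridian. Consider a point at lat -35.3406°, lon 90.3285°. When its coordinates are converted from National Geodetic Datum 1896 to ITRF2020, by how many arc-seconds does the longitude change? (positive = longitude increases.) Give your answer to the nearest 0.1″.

sin φ = -0.578436, cos φ = 0.815728, sin λ = 0.999984, cos λ = -0.005733.
East component: ΔE = −sin λ·ΔX + cos λ·ΔY = −(0.999984)(-177.5) + (-0.005733)(476.9) = 174.76 m.
1° of latitude spans 3600 × 31.00 = 111600 m; at latitude φ, 1° of longitude spans that × cos φ = 91035.2 m, so Δλ = 174.76 / 91035.2 × 3600 = 6.911″.

Δλ = 6.9″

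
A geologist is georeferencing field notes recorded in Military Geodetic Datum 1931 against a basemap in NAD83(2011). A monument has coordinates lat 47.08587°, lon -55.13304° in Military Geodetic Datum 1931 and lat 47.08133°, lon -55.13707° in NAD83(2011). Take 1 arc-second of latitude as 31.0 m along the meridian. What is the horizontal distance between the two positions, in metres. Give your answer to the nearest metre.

592 m

Δφ = 47.08133° − 47.08587° = -0.00454°; Δλ = -55.13707° − -55.13304° = -0.00403°.
1° of latitude = 3600 × 31.00 = 111600 m.
ΔN = Δφ × 111600 = -506.7 m; ΔE = Δλ × 111600 × cos(47.08587°) = -0.00403 × 111600 × 0.680902 = -306.2 m.
Distance = √(ΔE² + ΔN²) = √((-306.2)² + (-506.7)²) = 592.0 m.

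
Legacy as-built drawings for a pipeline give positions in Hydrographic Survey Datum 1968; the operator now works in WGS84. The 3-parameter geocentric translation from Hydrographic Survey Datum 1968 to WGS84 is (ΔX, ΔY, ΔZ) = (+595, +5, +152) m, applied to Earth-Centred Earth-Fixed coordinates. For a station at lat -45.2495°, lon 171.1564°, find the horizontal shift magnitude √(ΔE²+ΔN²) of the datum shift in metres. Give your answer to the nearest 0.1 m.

The local east axis at (φ, λ) is (−sin λ, cos λ, 0), so ΔE = −sin(171.1564°)·595 + cos(171.1564°)·5 = -96.41 m.
The local north axis is (−sin φ cos λ, −sin φ sin λ, cos φ), giving ΔN = -417.533 + 0.546 + 107.011 = -309.98 m.
Horizontal magnitude = √(ΔE² + ΔN²) = √((-96.41)² + (-309.98)²) = 324.62 m.

324.6 m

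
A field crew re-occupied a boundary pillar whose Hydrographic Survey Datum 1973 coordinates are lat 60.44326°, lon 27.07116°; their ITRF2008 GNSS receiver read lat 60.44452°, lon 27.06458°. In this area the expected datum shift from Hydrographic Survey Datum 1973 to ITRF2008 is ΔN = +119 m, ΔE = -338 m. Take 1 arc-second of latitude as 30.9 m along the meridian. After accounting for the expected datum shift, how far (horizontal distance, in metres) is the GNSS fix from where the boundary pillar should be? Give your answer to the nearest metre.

Observed coordinate differences: Δφ = +0.00126°, Δλ = -0.00658°.
Converting to metres (1° lat = 111240 m, cos φ = 0.493285): observed ΔN = 140.2 m, observed ΔE = -361.1 m.
Subtracting the expected shift leaves a residual of 140.2 − (119) = 21.2 m north and -361.1 − (-338) = -23.1 m east.
Residual distance = √(21.2² + (-23.1)²) = 31.3 m.

31 m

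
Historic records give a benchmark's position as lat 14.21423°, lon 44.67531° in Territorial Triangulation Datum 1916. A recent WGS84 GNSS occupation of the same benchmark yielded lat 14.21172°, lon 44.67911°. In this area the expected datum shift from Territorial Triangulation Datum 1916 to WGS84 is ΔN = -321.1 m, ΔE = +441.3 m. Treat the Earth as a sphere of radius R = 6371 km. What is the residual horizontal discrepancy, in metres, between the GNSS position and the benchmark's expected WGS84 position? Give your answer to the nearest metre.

53 m

Observed coordinate differences: Δφ = -0.00251°, Δλ = +0.00380°.
Converting to metres (1° lat = 111195 m, cos φ = 0.969384): observed ΔN = -279.1 m, observed ΔE = 409.6 m.
Subtracting the expected shift leaves a residual of -279.1 − (-321.1) = 42.0 m north and 409.6 − (441.3) = -31.7 m east.
Residual distance = √(42.0² + (-31.7)²) = 52.6 m.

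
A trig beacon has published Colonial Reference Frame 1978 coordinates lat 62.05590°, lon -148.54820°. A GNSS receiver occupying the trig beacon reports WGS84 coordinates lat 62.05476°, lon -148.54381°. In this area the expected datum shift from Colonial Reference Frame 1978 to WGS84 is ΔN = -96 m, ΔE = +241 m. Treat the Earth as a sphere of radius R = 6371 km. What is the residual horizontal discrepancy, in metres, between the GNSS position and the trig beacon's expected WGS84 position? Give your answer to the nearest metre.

33 m

Observed coordinate differences: Δφ = -0.00114°, Δλ = +0.00439°.
Converting to metres (1° lat = 111195 m, cos φ = 0.468610): observed ΔN = -126.8 m, observed ΔE = 228.7 m.
Subtracting the expected shift leaves a residual of -126.8 − (-96) = -30.8 m north and 228.7 − (241) = -12.3 m east.
Residual distance = √((-30.8)² + (-12.3)²) = 33.1 m.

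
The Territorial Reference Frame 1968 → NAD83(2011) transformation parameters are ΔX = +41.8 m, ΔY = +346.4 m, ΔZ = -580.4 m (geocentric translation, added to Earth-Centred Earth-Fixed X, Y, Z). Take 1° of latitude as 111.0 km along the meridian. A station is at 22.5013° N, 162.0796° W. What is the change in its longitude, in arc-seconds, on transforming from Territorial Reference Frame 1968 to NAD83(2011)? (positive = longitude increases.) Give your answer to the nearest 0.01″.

Δλ = -11.12″

sin φ = 0.382704, cos φ = 0.923871, sin λ = -0.307695, cos λ = -0.951485.
East component: ΔE = −sin λ·ΔX + cos λ·ΔY = −(-0.307695)(41.8) + (-0.951485)(346.4) = -316.73 m.
1° of latitude spans 111000 m; at latitude φ, 1° of longitude spans that × cos φ = 102549.7 m, so Δλ = -316.73 / 102549.7 × 3600 = -11.119″.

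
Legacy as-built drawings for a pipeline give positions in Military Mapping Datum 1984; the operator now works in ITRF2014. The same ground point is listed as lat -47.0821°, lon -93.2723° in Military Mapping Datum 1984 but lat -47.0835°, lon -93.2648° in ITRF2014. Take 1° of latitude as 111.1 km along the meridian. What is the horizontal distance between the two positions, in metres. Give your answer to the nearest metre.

588 m

Δφ = -47.0835° − -47.0821° = -0.0014°; Δλ = -93.2648° − -93.2723° = +0.0075°.
ΔN = Δφ × 111100 = -155.5 m; ΔE = Δλ × 111100 × cos(-47.0821°) = +0.0075 × 111100 × 0.680950 = 567.4 m.
Distance = √(ΔE² + ΔN²) = √(567.4² + (-155.5)²) = 588.3 m.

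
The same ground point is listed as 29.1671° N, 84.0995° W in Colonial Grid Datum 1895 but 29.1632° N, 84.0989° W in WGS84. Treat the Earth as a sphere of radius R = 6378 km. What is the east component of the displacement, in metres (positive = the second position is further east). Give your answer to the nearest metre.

Δφ = 29.1632° − 29.1671° = -0.0039°; Δλ = -84.0989° − -84.0995° = +0.0006°.
1° along a meridian = πR/180 = 111317 m.
ΔN = Δφ × 111317 = -434.1 m; ΔE = Δλ × 111317 × cos(29.1671°) = +0.0006 × 111317 × 0.873202 = 58.3 m.

ΔE = 58 m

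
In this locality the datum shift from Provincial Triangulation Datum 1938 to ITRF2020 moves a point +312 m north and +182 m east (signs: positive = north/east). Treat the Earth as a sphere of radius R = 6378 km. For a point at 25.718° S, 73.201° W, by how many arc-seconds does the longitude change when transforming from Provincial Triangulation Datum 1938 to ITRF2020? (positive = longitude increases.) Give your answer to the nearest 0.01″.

Δλ = 6.53″

At latitude -25.718°, cos φ = 0.900941.
One radian of longitude at latitude φ spans R cos φ, so Δλ = ΔE / (R cos φ) = 182.0 / (6378000 × 0.900941) = 3.1673e-05 rad = 6.533″.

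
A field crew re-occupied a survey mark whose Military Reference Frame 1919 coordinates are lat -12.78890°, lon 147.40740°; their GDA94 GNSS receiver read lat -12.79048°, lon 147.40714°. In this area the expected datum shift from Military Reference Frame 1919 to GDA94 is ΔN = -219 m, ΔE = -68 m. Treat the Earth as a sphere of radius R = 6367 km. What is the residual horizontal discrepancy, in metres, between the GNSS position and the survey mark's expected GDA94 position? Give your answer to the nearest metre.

Observed coordinate differences: Δφ = -0.00158°, Δλ = -0.00026°.
Converting to metres (1° lat = 111125 m, cos φ = 0.975192): observed ΔN = -175.6 m, observed ΔE = -28.2 m.
Subtracting the expected shift leaves a residual of -175.6 − (-219) = 43.4 m north and -28.2 − (-68) = 39.8 m east.
Residual distance = √(43.4² + 39.8²) = 58.9 m.

59 m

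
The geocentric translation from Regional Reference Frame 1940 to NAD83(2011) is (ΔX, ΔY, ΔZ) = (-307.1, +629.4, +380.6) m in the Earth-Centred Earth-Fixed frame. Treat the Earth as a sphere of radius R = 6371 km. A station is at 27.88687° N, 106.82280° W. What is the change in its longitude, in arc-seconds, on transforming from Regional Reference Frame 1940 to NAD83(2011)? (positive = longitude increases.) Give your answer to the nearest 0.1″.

sin φ = 0.467727, cos φ = 0.883873, sin λ = -0.957204, cos λ = -0.289413.
East component: ΔE = −sin λ·ΔX + cos λ·ΔY = −(-0.957204)(-307.1) + (-0.289413)(629.4) = -476.11 m.
1° of latitude spans πR/180 = 111195 m; at latitude φ, 1° of longitude spans that × cos φ = 98282.2 m, so Δλ = -476.11 / 98282.2 × 3600 = -17.440″.

Δλ = -17.4″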